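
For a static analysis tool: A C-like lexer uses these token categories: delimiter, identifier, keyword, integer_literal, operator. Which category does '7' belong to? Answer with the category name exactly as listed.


Token: '7'
Checking categories:
  identifier: no
  integer_literal: YES
  operator: no
  keyword: no
  delimiter: no
Category: integer_literal

integer_literal


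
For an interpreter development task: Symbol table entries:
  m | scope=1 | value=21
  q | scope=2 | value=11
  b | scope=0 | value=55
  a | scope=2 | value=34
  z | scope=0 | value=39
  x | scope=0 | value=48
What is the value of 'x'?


Searching symbol table for 'x':
  m | scope=1 | value=21
  q | scope=2 | value=11
  b | scope=0 | value=55
  a | scope=2 | value=34
  z | scope=0 | value=39
  x | scope=0 | value=48 <- MATCH
Found 'x' at scope 0 with value 48

48


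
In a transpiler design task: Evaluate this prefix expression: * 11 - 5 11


Parsing prefix expression: * 11 - 5 11
Step 1: Innermost operation '- 5 11'
  5 - 11 = -6
Step 2: Outer operation '* 11 [-6]'
  11 * -6 = -66

-66


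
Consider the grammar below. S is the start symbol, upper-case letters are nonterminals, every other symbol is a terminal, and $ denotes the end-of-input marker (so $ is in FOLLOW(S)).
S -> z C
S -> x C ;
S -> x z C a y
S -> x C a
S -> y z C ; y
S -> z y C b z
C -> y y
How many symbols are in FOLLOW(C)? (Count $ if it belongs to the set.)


S is the start symbol and does not occur in any rule body, so FOLLOW(S) = {$}.
Examining every occurrence of C in a rule body:
  S -> z C : C is at the right end -> add FOLLOW(S) = {$}
  S -> x C ; : C is followed by terminal ';' -> add ';'
  S -> x z C a y : C is followed by terminal 'a' -> add 'a'
  S -> x C a : C is followed by terminal 'a' -> add 'a' (already in the set)
  S -> y z C ; y : C is followed by terminal ';' -> add ';' (already in the set)
  S -> z y C b z : C is followed by terminal 'b' -> add 'b'
  C -> y y : C does not occur in the body -> contributes nothing
FOLLOW(C) = {;, a, b, $}
Count: 4

4


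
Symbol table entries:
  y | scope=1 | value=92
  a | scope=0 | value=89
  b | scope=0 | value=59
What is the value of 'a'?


Searching symbol table for 'a':
  y | scope=1 | value=92
  a | scope=0 | value=89 <- MATCH
  b | scope=0 | value=59
Found 'a' at scope 0 with value 89

89


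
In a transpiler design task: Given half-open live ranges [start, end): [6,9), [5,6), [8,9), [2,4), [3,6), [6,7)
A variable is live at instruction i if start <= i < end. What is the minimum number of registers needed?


Live ranges:
  Var0: [6, 9)
  Var1: [5, 6)
  Var2: [8, 9)
  Var3: [2, 4)
  Var4: [3, 6)
  Var5: [6, 7)
Sweep-line events (position, delta, active):
  pos=2 start -> active=1
  pos=3 start -> active=2
  pos=4 end -> active=1
  pos=5 start -> active=2
  pos=6 end -> active=1
  pos=6 end -> active=0
  pos=6 start -> active=1
  pos=6 start -> active=2
  pos=7 end -> active=1
  pos=8 start -> active=2
  pos=9 end -> active=1
  pos=9 end -> active=0
Maximum simultaneous active: 2
Minimum registers needed: 2

2


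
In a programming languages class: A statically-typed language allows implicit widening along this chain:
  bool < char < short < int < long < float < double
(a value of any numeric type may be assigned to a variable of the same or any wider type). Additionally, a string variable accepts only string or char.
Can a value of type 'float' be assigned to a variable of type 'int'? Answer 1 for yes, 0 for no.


Target variable type: int
Source value type: float
Numeric ranks: float=5, int=3
Widening allowed iff rank(source) <= rank(target): 5 <= 3? No
Result: 0

0


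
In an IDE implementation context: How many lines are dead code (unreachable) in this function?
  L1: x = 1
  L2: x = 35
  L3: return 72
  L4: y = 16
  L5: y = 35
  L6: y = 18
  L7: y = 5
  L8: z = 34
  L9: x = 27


Analyzing control flow:
  L1: reachable (before return)
  L2: reachable (before return)
  L3: reachable (return statement)
  L4: DEAD (after return at L3)
  L5: DEAD (after return at L3)
  L6: DEAD (after return at L3)
  L7: DEAD (after return at L3)
  L8: DEAD (after return at L3)
  L9: DEAD (after return at L3)
Return at L3, total lines = 9
Dead lines: L4 through L9
Count: 6

6


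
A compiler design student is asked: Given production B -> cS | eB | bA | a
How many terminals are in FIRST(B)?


Production: B -> cS | eB | bA | a
Examining each alternative for leading terminals:
  B -> cS : first terminal = 'c'
  B -> eB : first terminal = 'e'
  B -> bA : first terminal = 'b'
  B -> a : first terminal = 'a'
FIRST(B) = {a, b, c, e}
Count: 4

4


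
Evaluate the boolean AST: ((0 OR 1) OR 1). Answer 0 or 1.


Step 1: Evaluate inner node
  0 OR 1 = 1
Step 2: Evaluate root node
  1 OR 1 = 1

1


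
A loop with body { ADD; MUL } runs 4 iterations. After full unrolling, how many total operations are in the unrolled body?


Loop body operations: ADD, MUL (2 ops per iteration)
Unrolling 4 iterations:
  Iteration 1: ADD, MUL (2 ops)
  Iteration 2: ADD, MUL (2 ops)
  Iteration 3: ADD, MUL (2 ops)
  Iteration 4: ADD, MUL (2 ops)
Total: 4 iterations * 2 ops/iter = 8 operations

8


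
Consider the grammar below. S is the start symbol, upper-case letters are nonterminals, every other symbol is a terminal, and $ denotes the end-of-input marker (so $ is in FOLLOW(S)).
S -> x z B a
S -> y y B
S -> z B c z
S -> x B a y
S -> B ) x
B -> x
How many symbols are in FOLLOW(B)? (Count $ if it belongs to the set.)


S is the start symbol and does not occur in any rule body, so FOLLOW(S) = {$}.
Examining every occurrence of B in a rule body:
  S -> x z B a : B is followed by terminal 'a' -> add 'a'
  S -> y y B : B is at the right end -> add FOLLOW(S) = {$}
  S -> z B c z : B is followed by terminal 'c' -> add 'c'
  S -> x B a y : B is followed by terminal 'a' -> add 'a' (already in the set)
  S -> B ) x : B is followed by terminal ')' -> add ')'
  B -> x : B does not occur in the body -> contributes nothing
FOLLOW(B) = {), a, c, $}
Count: 4

4


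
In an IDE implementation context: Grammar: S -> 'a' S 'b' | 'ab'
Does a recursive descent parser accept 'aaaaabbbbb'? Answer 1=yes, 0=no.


Grammar accepts strings of the form a^n b^n (n >= 1)
Word: 'aaaaabbbbb'
Counting: 5 a's and 5 b's
Check: 5 == 5? Yes
Derivation (S -> aSb applied 4 time(s), then S -> ab): S => aSb => aaSbb => aaaSbbb => aaaaSbbbb => aaaaabbbbb
Accepted

1


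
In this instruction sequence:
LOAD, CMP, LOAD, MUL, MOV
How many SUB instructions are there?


Scanning instruction sequence for SUB:
  Position 1: LOAD
  Position 2: CMP
  Position 3: LOAD
  Position 4: MUL
  Position 5: MOV
Matches at positions: []
Total SUB count: 0

0


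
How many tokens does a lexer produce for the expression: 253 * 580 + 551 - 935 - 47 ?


Scanning '253 * 580 + 551 - 935 - 47'
Token 1: '253' -> integer_literal
Token 2: '*' -> operator
Token 3: '580' -> integer_literal
Token 4: '+' -> operator
Token 5: '551' -> integer_literal
Token 6: '-' -> operator
Token 7: '935' -> integer_literal
Token 8: '-' -> operator
Token 9: '47' -> integer_literal
Total tokens: 9

9


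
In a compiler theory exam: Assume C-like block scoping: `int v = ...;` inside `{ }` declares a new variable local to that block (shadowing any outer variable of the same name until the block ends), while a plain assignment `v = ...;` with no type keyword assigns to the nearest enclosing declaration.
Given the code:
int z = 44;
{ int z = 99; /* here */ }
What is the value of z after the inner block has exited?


Analyzing scoping rules:
Outer scope: declares z = 44
Inner block: 'int z = 99;' declares a NEW z that shadows the outer one
When the block exits the inner z goes out of scope; the outer z was never modified -> 44
Result: 44

44


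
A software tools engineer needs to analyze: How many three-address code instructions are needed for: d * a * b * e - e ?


Expression: d * a * b * e - e
Generating three-address code (respecting * over +/- precedence):
  Instruction 1: t1 = d * a
  Instruction 2: t2 = t1 * b
  Instruction 3: t3 = t2 * e
  Instruction 4: t4 = t3 - e
Total instructions: 4

4


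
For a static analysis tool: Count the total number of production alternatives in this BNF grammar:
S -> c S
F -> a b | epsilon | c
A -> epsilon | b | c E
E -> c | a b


Counting alternatives per rule:
  S: 1 alternative(s)
  F: 3 alternative(s)
  A: 3 alternative(s)
  E: 2 alternative(s)
Sum: 1 + 3 + 3 + 2 = 9

9


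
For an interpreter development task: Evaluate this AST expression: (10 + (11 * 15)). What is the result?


Expression: (10 + (11 * 15))
Evaluating step by step:
  11 * 15 = 165
  10 + 165 = 175
Result: 175

175


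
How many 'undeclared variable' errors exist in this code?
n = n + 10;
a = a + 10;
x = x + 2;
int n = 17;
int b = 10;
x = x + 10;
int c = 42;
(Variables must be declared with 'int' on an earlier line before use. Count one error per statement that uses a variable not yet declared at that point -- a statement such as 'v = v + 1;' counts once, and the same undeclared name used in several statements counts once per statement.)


Scanning code line by line:
  Line 1: use 'n' -> ERROR (undeclared)
  Line 2: use 'a' -> ERROR (undeclared)
  Line 3: use 'x' -> ERROR (undeclared)
  Line 4: declare 'n' -> declared = ['n']
  Line 5: declare 'b' -> declared = ['b', 'n']
  Line 6: use 'x' -> ERROR (undeclared)
  Line 7: declare 'c' -> declared = ['b', 'c', 'n']
Total undeclared variable errors: 4

4


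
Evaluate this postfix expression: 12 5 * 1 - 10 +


Processing tokens left to right:
Push 12, Push 5
Pop 12 and 5, compute 12 * 5 = 60, push 60
Push 1
Pop 60 and 1, compute 60 - 1 = 59, push 59
Push 10
Pop 59 and 10, compute 59 + 10 = 69, push 69
Stack result: 69

69


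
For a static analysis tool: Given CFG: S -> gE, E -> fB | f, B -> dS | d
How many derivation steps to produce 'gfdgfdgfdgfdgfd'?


Grammar: S -> gE, E -> fB | f, B -> dS | d
Deriving 'gfdgfdgfdgfdgfd':
Step 1: S -> gE => gE
Step 2: E -> fB => gfB
Step 3: B -> dS => gfdS
Step 4: S -> gE => gfdgE
Step 5: E -> fB => gfdgfB
Step 6: B -> dS => gfdgfdS
Step 7: S -> gE => gfdgfdgE
Step 8: E -> fB => gfdgfdgfB
Step 9: B -> dS => gfdgfdgfdS
Step 10: S -> gE => gfdgfdgfdgE
Step 11: E -> fB => gfdgfdgfdgfB
Step 12: B -> dS => gfdgfdgfdgfdS
Step 13: S -> gE => gfdgfdgfdgfdgE
Step 14: E -> fB => gfdgfdgfdgfdgfB
Step 15: B -> d => gfdgfdgfdgfdgfd
Total derivation steps: 15

15


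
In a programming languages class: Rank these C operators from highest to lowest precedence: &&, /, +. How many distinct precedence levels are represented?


Looking up precedence for each operator:
  && -> precedence 2
  / -> precedence 6
  + -> precedence 5
Sorted highest to lowest: /, +, &&
Distinct precedence values: [6, 5, 2]
Number of distinct levels: 3

3


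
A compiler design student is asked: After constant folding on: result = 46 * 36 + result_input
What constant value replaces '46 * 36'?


Identifying constant sub-expression:
  Original: result = 46 * 36 + result_input
  46 and 36 are both compile-time constants
  Evaluating: 46 * 36 = 1656
  After folding: result = 1656 + result_input

1656


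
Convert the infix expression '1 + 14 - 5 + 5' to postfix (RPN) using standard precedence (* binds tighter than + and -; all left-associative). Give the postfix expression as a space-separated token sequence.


Applying the shunting-yard algorithm:
  Operand 1 -> output
  Push '+' onto operator stack -> op-stack: [+]
  Operand 14 -> output
  See '-' (prec 1); top '+' (prec 1) >= it -> pop '+' to output
  Push '-' onto operator stack -> op-stack: [-]
  Operand 5 -> output
  See '+' (prec 1); top '-' (prec 1) >= it -> pop '-' to output
  Push '+' onto operator stack -> op-stack: [+]
  Operand 5 -> output
  End of input: pop '+' to output
Postfix result: 1 14 + 5 - 5 +

1 14 + 5 - 5 +


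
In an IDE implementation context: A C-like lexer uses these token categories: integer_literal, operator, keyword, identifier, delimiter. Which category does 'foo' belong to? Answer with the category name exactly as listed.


Token: 'foo'
Checking categories:
  identifier: YES
  integer_literal: no
  operator: no
  keyword: no
  delimiter: no
Category: identifier

identifier


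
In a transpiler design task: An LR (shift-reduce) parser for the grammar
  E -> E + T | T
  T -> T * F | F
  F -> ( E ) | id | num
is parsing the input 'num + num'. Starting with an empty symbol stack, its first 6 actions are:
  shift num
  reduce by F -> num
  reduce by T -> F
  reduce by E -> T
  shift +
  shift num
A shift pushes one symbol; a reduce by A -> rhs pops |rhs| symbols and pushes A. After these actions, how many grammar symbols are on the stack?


Tracking the symbol stack through each action:
  Action 1: shift 'num' : push -> stack = [num] (size 1)
  Action 2: reduce by F -> num : pop 1, push F -> stack = [F] (size 1)
  Action 3: reduce by T -> F : pop 1, push T -> stack = [T] (size 1)
  Action 4: reduce by E -> T : pop 1, push E -> stack = [E] (size 1)
  Action 5: shift '+' : push -> stack = [E, +] (size 2)
  Action 6: shift 'num' : push -> stack = [E, +, num] (size 3)
Final stack size: 3

3


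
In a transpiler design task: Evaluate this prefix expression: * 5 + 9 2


Parsing prefix expression: * 5 + 9 2
Step 1: Innermost operation '+ 9 2'
  9 + 2 = 11
Step 2: Outer operation '* 5 [11]'
  5 * 11 = 55

55


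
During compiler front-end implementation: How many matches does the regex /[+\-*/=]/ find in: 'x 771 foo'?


Pattern: /[+\-*/=]/ (operators)
Input: 'x 771 foo'
Scanning for matches:
Total matches: 0

0


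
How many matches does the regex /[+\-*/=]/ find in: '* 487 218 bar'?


Pattern: /[+\-*/=]/ (operators)
Input: '* 487 218 bar'
Scanning for matches:
  Match 1: '*'
Total matches: 1

1


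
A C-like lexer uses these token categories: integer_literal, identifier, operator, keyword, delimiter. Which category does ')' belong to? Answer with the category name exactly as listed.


Token: ')'
Checking categories:
  identifier: no
  integer_literal: no
  operator: no
  keyword: no
  delimiter: YES
Category: delimiter

delimiter


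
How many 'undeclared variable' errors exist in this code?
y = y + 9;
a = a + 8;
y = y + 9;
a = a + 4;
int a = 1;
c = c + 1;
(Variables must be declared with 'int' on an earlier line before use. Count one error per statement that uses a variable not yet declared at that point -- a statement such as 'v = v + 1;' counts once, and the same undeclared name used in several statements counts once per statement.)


Scanning code line by line:
  Line 1: use 'y' -> ERROR (undeclared)
  Line 2: use 'a' -> ERROR (undeclared)
  Line 3: use 'y' -> ERROR (undeclared)
  Line 4: use 'a' -> ERROR (undeclared)
  Line 5: declare 'a' -> declared = ['a']
  Line 6: use 'c' -> ERROR (undeclared)
Total undeclared variable errors: 5

5


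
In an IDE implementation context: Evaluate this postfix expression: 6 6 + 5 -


Processing tokens left to right:
Push 6, Push 6
Pop 6 and 6, compute 6 + 6 = 12, push 12
Push 5
Pop 12 and 5, compute 12 - 5 = 7, push 7
Stack result: 7

7


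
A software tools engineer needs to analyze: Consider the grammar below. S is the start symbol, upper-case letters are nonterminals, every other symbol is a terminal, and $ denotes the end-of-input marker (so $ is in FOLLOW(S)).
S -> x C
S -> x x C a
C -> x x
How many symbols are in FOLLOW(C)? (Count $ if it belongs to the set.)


S is the start symbol and does not occur in any rule body, so FOLLOW(S) = {$}.
Examining every occurrence of C in a rule body:
  S -> x C : C is at the right end -> add FOLLOW(S) = {$}
  S -> x x C a : C is followed by terminal 'a' -> add 'a'
  C -> x x : C does not occur in the body -> contributes nothing
FOLLOW(C) = {a, $}
Count: 2

2


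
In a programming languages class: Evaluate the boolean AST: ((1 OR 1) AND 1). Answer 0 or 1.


Step 1: Evaluate inner node
  1 OR 1 = 1
Step 2: Evaluate root node
  1 AND 1 = 1

1


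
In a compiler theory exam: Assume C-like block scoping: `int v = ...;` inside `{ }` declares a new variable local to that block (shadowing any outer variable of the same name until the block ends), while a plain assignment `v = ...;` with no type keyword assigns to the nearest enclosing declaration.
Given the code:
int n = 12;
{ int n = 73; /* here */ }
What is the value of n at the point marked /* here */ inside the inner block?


Analyzing scoping rules:
Outer scope: declares n = 12
Inner block: 'int n = 73;' declares a NEW n that shadows the outer one
Inside the block the inner declaration is in scope -> 73
Result: 73

73


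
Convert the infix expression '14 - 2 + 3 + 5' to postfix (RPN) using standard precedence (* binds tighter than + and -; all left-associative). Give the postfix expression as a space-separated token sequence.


Applying the shunting-yard algorithm:
  Operand 14 -> output
  Push '-' onto operator stack -> op-stack: [-]
  Operand 2 -> output
  See '+' (prec 1); top '-' (prec 1) >= it -> pop '-' to output
  Push '+' onto operator stack -> op-stack: [+]
  Operand 3 -> output
  See '+' (prec 1); top '+' (prec 1) >= it -> pop '+' to output
  Push '+' onto operator stack -> op-stack: [+]
  Operand 5 -> output
  End of input: pop '+' to output
Postfix result: 14 2 - 3 + 5 +

14 2 - 3 + 5 +


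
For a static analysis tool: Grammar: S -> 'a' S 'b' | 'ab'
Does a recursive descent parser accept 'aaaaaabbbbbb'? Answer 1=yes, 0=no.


Grammar accepts strings of the form a^n b^n (n >= 1)
Word: 'aaaaaabbbbbb'
Counting: 6 a's and 6 b's
Check: 6 == 6? Yes
Derivation (S -> aSb applied 5 time(s), then S -> ab): S => aSb => aaSbb => aaaSbbb => aaaaSbbbb => aaaaaSbbbbb => aaaaaabbbbbb
Accepted

1


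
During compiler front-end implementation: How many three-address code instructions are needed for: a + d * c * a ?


Expression: a + d * c * a
Generating three-address code (respecting * over +/- precedence):
  Instruction 1: t1 = d * c
  Instruction 2: t2 = t1 * a
  Instruction 3: t3 = a + t2
Total instructions: 3

3


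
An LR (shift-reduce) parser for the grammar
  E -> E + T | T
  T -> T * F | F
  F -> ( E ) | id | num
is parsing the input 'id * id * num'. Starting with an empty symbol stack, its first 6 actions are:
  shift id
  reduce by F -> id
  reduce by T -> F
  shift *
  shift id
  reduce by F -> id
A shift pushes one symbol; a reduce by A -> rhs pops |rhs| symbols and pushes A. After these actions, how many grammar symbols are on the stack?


Tracking the symbol stack through each action:
  Action 1: shift 'id' : push -> stack = [id] (size 1)
  Action 2: reduce by F -> id : pop 1, push F -> stack = [F] (size 1)
  Action 3: reduce by T -> F : pop 1, push T -> stack = [T] (size 1)
  Action 4: shift '*' : push -> stack = [T, *] (size 2)
  Action 5: shift 'id' : push -> stack = [T, *, id] (size 3)
  Action 6: reduce by F -> id : pop 1, push F -> stack = [T, *, F] (size 3)
Final stack size: 3

3


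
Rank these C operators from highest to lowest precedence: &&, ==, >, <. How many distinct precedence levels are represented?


Looking up precedence for each operator:
  && -> precedence 2
  == -> precedence 3
  > -> precedence 4
  < -> precedence 4
Sorted highest to lowest: >, <, ==, &&
Distinct precedence values: [4, 3, 2]
Number of distinct levels: 3

3


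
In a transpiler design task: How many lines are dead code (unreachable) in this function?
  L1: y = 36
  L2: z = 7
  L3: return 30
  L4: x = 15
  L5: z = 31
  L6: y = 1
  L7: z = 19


Analyzing control flow:
  L1: reachable (before return)
  L2: reachable (before return)
  L3: reachable (return statement)
  L4: DEAD (after return at L3)
  L5: DEAD (after return at L3)
  L6: DEAD (after return at L3)
  L7: DEAD (after return at L3)
Return at L3, total lines = 7
Dead lines: L4 through L7
Count: 4

4


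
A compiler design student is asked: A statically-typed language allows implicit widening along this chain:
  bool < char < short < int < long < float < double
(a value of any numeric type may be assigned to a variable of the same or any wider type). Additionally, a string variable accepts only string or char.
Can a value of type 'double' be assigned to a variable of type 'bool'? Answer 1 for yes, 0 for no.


Target variable type: bool
Source value type: double
Numeric ranks: double=6, bool=0
Widening allowed iff rank(source) <= rank(target): 6 <= 0? No
Result: 0

0


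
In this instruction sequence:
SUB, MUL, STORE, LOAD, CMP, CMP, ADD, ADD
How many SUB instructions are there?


Scanning instruction sequence for SUB:
  Position 1: SUB <- MATCH
  Position 2: MUL
  Position 3: STORE
  Position 4: LOAD
  Position 5: CMP
  Position 6: CMP
  Position 7: ADD
  Position 8: ADD
Matches at positions: [1]
Total SUB count: 1

1


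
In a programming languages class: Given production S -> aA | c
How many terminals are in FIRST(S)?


Production: S -> aA | c
Examining each alternative for leading terminals:
  S -> aA : first terminal = 'a'
  S -> c : first terminal = 'c'
FIRST(S) = {a, c}
Count: 2

2


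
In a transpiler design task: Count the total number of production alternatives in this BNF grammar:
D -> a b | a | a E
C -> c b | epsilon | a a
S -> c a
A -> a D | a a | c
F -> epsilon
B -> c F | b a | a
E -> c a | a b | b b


Counting alternatives per rule:
  D: 3 alternative(s)
  C: 3 alternative(s)
  S: 1 alternative(s)
  A: 3 alternative(s)
  F: 1 alternative(s)
  B: 3 alternative(s)
  E: 3 alternative(s)
Sum: 3 + 3 + 1 + 3 + 1 + 3 + 3 = 17

17


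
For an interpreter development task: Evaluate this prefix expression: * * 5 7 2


Parsing prefix expression: * * 5 7 2
Step 1: Innermost operation '* 5 7'
  5 * 7 = 35
Step 2: Outer operation '* [35] 2'
  35 * 2 = 70

70


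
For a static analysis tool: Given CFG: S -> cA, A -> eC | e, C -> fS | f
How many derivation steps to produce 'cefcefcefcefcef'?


Grammar: S -> cA, A -> eC | e, C -> fS | f
Deriving 'cefcefcefcefcef':
Step 1: S -> cA => cA
Step 2: A -> eC => ceC
Step 3: C -> fS => cefS
Step 4: S -> cA => cefcA
Step 5: A -> eC => cefceC
Step 6: C -> fS => cefcefS
Step 7: S -> cA => cefcefcA
Step 8: A -> eC => cefcefceC
Step 9: C -> fS => cefcefcefS
Step 10: S -> cA => cefcefcefcA
Step 11: A -> eC => cefcefcefceC
Step 12: C -> fS => cefcefcefcefS
Step 13: S -> cA => cefcefcefcefcA
Step 14: A -> eC => cefcefcefcefceC
Step 15: C -> f => cefcefcefcefcef
Total derivation steps: 15

15


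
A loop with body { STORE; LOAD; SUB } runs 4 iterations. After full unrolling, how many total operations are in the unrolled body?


Loop body operations: STORE, LOAD, SUB (3 ops per iteration)
Unrolling 4 iterations:
  Iteration 1: STORE, LOAD, SUB (3 ops)
  Iteration 2: STORE, LOAD, SUB (3 ops)
  Iteration 3: STORE, LOAD, SUB (3 ops)
  Iteration 4: STORE, LOAD, SUB (3 ops)
Total: 4 iterations * 3 ops/iter = 12 operations

12


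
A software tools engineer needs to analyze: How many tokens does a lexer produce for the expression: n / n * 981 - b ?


Scanning 'n / n * 981 - b'
Token 1: 'n' -> identifier
Token 2: '/' -> operator
Token 3: 'n' -> identifier
Token 4: '*' -> operator
Token 5: '981' -> integer_literal
Token 6: '-' -> operator
Token 7: 'b' -> identifier
Total tokens: 7

7


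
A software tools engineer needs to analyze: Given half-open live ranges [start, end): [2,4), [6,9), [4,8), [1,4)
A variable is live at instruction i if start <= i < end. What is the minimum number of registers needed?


Live ranges:
  Var0: [2, 4)
  Var1: [6, 9)
  Var2: [4, 8)
  Var3: [1, 4)
Sweep-line events (position, delta, active):
  pos=1 start -> active=1
  pos=2 start -> active=2
  pos=4 end -> active=1
  pos=4 end -> active=0
  pos=4 start -> active=1
  pos=6 start -> active=2
  pos=8 end -> active=1
  pos=9 end -> active=0
Maximum simultaneous active: 2
Minimum registers needed: 2

2


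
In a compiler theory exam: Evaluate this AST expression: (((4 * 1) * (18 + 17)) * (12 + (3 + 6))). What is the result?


Expression: (((4 * 1) * (18 + 17)) * (12 + (3 + 6)))
Evaluating step by step:
  4 * 1 = 4
  18 + 17 = 35
  4 * 35 = 140
  3 + 6 = 9
  12 + 9 = 21
  140 * 21 = 2940
Result: 2940

2940


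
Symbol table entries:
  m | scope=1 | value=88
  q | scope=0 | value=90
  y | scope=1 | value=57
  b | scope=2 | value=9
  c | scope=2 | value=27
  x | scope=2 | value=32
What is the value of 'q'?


Searching symbol table for 'q':
  m | scope=1 | value=88
  q | scope=0 | value=90 <- MATCH
  y | scope=1 | value=57
  b | scope=2 | value=9
  c | scope=2 | value=27
  x | scope=2 | value=32
Found 'q' at scope 0 with value 90

90


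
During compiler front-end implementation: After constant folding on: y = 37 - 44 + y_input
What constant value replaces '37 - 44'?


Identifying constant sub-expression:
  Original: y = 37 - 44 + y_input
  37 and 44 are both compile-time constants
  Evaluating: 37 - 44 = -7
  After folding: y = -7 + y_input

-7


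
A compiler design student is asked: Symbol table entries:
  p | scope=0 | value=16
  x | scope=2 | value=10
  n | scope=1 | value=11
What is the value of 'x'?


Searching symbol table for 'x':
  p | scope=0 | value=16
  x | scope=2 | value=10 <- MATCH
  n | scope=1 | value=11
Found 'x' at scope 2 with value 10

10


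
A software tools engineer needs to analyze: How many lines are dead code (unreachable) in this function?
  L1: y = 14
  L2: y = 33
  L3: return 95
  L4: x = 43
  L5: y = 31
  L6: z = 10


Analyzing control flow:
  L1: reachable (before return)
  L2: reachable (before return)
  L3: reachable (return statement)
  L4: DEAD (after return at L3)
  L5: DEAD (after return at L3)
  L6: DEAD (after return at L3)
Return at L3, total lines = 6
Dead lines: L4 through L6
Count: 3

3


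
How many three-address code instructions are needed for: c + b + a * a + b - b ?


Expression: c + b + a * a + b - b
Generating three-address code (respecting * over +/- precedence):
  Instruction 1: t1 = a * a
  Instruction 2: t2 = c + b
  Instruction 3: t3 = t2 + t1
  Instruction 4: t4 = t3 + b
  Instruction 5: t5 = t4 - b
Total instructions: 5

5


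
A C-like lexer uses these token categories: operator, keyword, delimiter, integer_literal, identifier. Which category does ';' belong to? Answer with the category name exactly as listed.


Token: ';'
Checking categories:
  identifier: no
  integer_literal: no
  operator: no
  keyword: no
  delimiter: YES
Category: delimiter

delimiter


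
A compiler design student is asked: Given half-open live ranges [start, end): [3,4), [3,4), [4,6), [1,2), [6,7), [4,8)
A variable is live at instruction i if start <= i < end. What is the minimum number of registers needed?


Live ranges:
  Var0: [3, 4)
  Var1: [3, 4)
  Var2: [4, 6)
  Var3: [1, 2)
  Var4: [6, 7)
  Var5: [4, 8)
Sweep-line events (position, delta, active):
  pos=1 start -> active=1
  pos=2 end -> active=0
  pos=3 start -> active=1
  pos=3 start -> active=2
  pos=4 end -> active=1
  pos=4 end -> active=0
  pos=4 start -> active=1
  pos=4 start -> active=2
  pos=6 end -> active=1
  pos=6 start -> active=2
  pos=7 end -> active=1
  pos=8 end -> active=0
Maximum simultaneous active: 2
Minimum registers needed: 2

2


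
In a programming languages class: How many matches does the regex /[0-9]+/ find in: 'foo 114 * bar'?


Pattern: /[0-9]+/ (int literals)
Input: 'foo 114 * bar'
Scanning for matches:
  Match 1: '114'
Total matches: 1

1


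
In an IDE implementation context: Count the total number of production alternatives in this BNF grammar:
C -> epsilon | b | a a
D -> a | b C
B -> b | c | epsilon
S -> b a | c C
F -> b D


Counting alternatives per rule:
  C: 3 alternative(s)
  D: 2 alternative(s)
  B: 3 alternative(s)
  S: 2 alternative(s)
  F: 1 alternative(s)
Sum: 3 + 2 + 3 + 2 + 1 = 11

11


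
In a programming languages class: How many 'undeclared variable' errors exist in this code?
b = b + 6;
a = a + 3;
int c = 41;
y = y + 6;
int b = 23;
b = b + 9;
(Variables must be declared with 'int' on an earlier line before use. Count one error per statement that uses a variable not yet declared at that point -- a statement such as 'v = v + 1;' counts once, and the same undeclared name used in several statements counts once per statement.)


Scanning code line by line:
  Line 1: use 'b' -> ERROR (undeclared)
  Line 2: use 'a' -> ERROR (undeclared)
  Line 3: declare 'c' -> declared = ['c']
  Line 4: use 'y' -> ERROR (undeclared)
  Line 5: declare 'b' -> declared = ['b', 'c']
  Line 6: use 'b' -> OK (declared)
Total undeclared variable errors: 3

3


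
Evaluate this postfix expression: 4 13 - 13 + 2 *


Processing tokens left to right:
Push 4, Push 13
Pop 4 and 13, compute 4 - 13 = -9, push -9
Push 13
Pop -9 and 13, compute -9 + 13 = 4, push 4
Push 2
Pop 4 and 2, compute 4 * 2 = 8, push 8
Stack result: 8

8


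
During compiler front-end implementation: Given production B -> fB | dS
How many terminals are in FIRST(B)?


Production: B -> fB | dS
Examining each alternative for leading terminals:
  B -> fB : first terminal = 'f'
  B -> dS : first terminal = 'd'
FIRST(B) = {d, f}
Count: 2

2


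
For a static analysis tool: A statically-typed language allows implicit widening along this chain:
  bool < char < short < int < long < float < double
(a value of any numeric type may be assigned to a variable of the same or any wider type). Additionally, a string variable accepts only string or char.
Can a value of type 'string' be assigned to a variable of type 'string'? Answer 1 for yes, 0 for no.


Target variable type: string
Source value type: string
Rule: string accepts only {string, char}
  source 'string' in {string, char}? Yes
Result: 1

1


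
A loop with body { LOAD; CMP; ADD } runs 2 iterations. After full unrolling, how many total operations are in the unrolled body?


Loop body operations: LOAD, CMP, ADD (3 ops per iteration)
Unrolling 2 iterations:
  Iteration 1: LOAD, CMP, ADD (3 ops)
  Iteration 2: LOAD, CMP, ADD (3 ops)
Total: 2 iterations * 3 ops/iter = 6 operations

6


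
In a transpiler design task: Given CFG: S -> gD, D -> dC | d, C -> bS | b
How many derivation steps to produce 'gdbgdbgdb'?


Grammar: S -> gD, D -> dC | d, C -> bS | b
Deriving 'gdbgdbgdb':
Step 1: S -> gD => gD
Step 2: D -> dC => gdC
Step 3: C -> bS => gdbS
Step 4: S -> gD => gdbgD
Step 5: D -> dC => gdbgdC
Step 6: C -> bS => gdbgdbS
Step 7: S -> gD => gdbgdbgD
Step 8: D -> dC => gdbgdbgdC
Step 9: C -> b => gdbgdbgdb
Total derivation steps: 9

9


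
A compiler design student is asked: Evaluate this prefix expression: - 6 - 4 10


Parsing prefix expression: - 6 - 4 10
Step 1: Innermost operation '- 4 10'
  4 - 10 = -6
Step 2: Outer operation '- 6 [-6]'
  6 - -6 = 12

12


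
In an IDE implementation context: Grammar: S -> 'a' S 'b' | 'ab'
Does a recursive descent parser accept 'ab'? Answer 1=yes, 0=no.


Grammar accepts strings of the form a^n b^n (n >= 1)
Word: 'ab'
Counting: 1 a's and 1 b's
Check: 1 == 1? Yes
Derivation (S -> aSb applied 0 time(s), then S -> ab): S => ab
Accepted

1


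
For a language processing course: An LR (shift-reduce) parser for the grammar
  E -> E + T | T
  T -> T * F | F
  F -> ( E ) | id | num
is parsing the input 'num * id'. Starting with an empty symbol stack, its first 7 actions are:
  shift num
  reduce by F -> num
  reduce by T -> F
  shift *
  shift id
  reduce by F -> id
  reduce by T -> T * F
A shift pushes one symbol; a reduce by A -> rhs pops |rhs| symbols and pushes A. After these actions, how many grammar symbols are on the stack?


Tracking the symbol stack through each action:
  Action 1: shift 'num' : push -> stack = [num] (size 1)
  Action 2: reduce by F -> num : pop 1, push F -> stack = [F] (size 1)
  Action 3: reduce by T -> F : pop 1, push T -> stack = [T] (size 1)
  Action 4: shift '*' : push -> stack = [T, *] (size 2)
  Action 5: shift 'id' : push -> stack = [T, *, id] (size 3)
  Action 6: reduce by F -> id : pop 1, push F -> stack = [T, *, F] (size 3)
  Action 7: reduce by T -> T * F : pop 3, push T -> stack = [T] (size 1)
Final stack size: 1

1


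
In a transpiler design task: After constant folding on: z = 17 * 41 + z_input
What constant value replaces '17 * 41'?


Identifying constant sub-expression:
  Original: z = 17 * 41 + z_input
  17 and 41 are both compile-time constants
  Evaluating: 17 * 41 = 697
  After folding: z = 697 + z_input

697


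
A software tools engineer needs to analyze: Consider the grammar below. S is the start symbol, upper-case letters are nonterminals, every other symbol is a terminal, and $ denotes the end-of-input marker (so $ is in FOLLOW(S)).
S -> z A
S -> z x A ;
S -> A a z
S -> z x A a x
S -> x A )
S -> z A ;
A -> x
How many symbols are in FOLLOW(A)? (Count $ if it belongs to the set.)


S is the start symbol and does not occur in any rule body, so FOLLOW(S) = {$}.
Examining every occurrence of A in a rule body:
  S -> z A : A is at the right end -> add FOLLOW(S) = {$}
  S -> z x A ; : A is followed by terminal ';' -> add ';'
  S -> A a z : A is followed by terminal 'a' -> add 'a'
  S -> z x A a x : A is followed by terminal 'a' -> add 'a' (already in the set)
  S -> x A ) : A is followed by terminal ')' -> add ')'
  S -> z A ; : A is followed by terminal ';' -> add ';' (already in the set)
  A -> x : A does not occur in the body -> contributes nothing
FOLLOW(A) = {), ;, a, $}
Count: 4

4


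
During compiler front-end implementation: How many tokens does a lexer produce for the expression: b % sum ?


Scanning 'b % sum'
Token 1: 'b' -> identifier
Token 2: '%' -> operator
Token 3: 'sum' -> identifier
Total tokens: 3

3


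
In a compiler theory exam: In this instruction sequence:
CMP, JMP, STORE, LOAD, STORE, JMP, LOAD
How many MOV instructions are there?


Scanning instruction sequence for MOV:
  Position 1: CMP
  Position 2: JMP
  Position 3: STORE
  Position 4: LOAD
  Position 5: STORE
  Position 6: JMP
  Position 7: LOAD
Matches at positions: []
Total MOV count: 0

0


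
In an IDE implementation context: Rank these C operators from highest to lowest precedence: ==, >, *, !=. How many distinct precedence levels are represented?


Looking up precedence for each operator:
  == -> precedence 3
  > -> precedence 4
  * -> precedence 6
  != -> precedence 3
Sorted highest to lowest: *, >, ==, !=
Distinct precedence values: [6, 4, 3]
Number of distinct levels: 3

3


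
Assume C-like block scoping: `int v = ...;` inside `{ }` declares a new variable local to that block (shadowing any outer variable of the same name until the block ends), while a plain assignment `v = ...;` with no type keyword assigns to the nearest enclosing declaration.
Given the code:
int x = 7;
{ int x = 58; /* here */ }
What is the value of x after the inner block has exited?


Analyzing scoping rules:
Outer scope: declares x = 7
Inner block: 'int x = 58;' declares a NEW x that shadows the outer one
When the block exits the inner x goes out of scope; the outer x was never modified -> 7
Result: 7

7


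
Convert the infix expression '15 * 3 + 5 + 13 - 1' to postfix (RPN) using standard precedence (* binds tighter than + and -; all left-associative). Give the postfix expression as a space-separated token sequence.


Applying the shunting-yard algorithm:
  Operand 15 -> output
  Push '*' onto operator stack -> op-stack: [*]
  Operand 3 -> output
  See '+' (prec 1); top '*' (prec 2) >= it -> pop '*' to output
  Push '+' onto operator stack -> op-stack: [+]
  Operand 5 -> output
  See '+' (prec 1); top '+' (prec 1) >= it -> pop '+' to output
  Push '+' onto operator stack -> op-stack: [+]
  Operand 13 -> output
  See '-' (prec 1); top '+' (prec 1) >= it -> pop '+' to output
  Push '-' onto operator stack -> op-stack: [-]
  Operand 1 -> output
  End of input: pop '-' to output
Postfix result: 15 3 * 5 + 13 + 1 -

15 3 * 5 + 13 + 1 -


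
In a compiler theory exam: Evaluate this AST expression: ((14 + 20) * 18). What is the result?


Expression: ((14 + 20) * 18)
Evaluating step by step:
  14 + 20 = 34
  34 * 18 = 612
Result: 612

612


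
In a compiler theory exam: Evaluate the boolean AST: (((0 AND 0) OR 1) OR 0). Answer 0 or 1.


Step 1: Evaluate inner node
  0 AND 0 = 0
Step 2: Evaluate next node
  0 OR 1 = 1
Step 3: Evaluate root node
  1 OR 0 = 1

1


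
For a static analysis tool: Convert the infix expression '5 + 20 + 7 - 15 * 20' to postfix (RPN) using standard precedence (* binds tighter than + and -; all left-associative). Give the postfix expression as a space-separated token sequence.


Applying the shunting-yard algorithm:
  Operand 5 -> output
  Push '+' onto operator stack -> op-stack: [+]
  Operand 20 -> output
  See '+' (prec 1); top '+' (prec 1) >= it -> pop '+' to output
  Push '+' onto operator stack -> op-stack: [+]
  Operand 7 -> output
  See '-' (prec 1); top '+' (prec 1) >= it -> pop '+' to output
  Push '-' onto operator stack -> op-stack: [-]
  Operand 15 -> output
  Push '*' onto operator stack -> op-stack: [-, *]
  Operand 20 -> output
  End of input: pop '*' to output
  End of input: pop '-' to output
Postfix result: 5 20 + 7 + 15 20 * -

5 20 + 7 + 15 20 * -


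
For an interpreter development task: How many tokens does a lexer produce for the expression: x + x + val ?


Scanning 'x + x + val'
Token 1: 'x' -> identifier
Token 2: '+' -> operator
Token 3: 'x' -> identifier
Token 4: '+' -> operator
Token 5: 'val' -> identifier
Total tokens: 5

5


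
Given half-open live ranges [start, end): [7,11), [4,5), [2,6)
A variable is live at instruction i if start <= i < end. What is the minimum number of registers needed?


Live ranges:
  Var0: [7, 11)
  Var1: [4, 5)
  Var2: [2, 6)
Sweep-line events (position, delta, active):
  pos=2 start -> active=1
  pos=4 start -> active=2
  pos=5 end -> active=1
  pos=6 end -> active=0
  pos=7 start -> active=1
  pos=11 end -> active=0
Maximum simultaneous active: 2
Minimum registers needed: 2

2


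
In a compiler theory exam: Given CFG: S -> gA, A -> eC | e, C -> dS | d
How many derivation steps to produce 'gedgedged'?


Grammar: S -> gA, A -> eC | e, C -> dS | d
Deriving 'gedgedged':
Step 1: S -> gA => gA
Step 2: A -> eC => geC
Step 3: C -> dS => gedS
Step 4: S -> gA => gedgA
Step 5: A -> eC => gedgeC
Step 6: C -> dS => gedgedS
Step 7: S -> gA => gedgedgA
Step 8: A -> eC => gedgedgeC
Step 9: C -> d => gedgedged
Total derivation steps: 9

9


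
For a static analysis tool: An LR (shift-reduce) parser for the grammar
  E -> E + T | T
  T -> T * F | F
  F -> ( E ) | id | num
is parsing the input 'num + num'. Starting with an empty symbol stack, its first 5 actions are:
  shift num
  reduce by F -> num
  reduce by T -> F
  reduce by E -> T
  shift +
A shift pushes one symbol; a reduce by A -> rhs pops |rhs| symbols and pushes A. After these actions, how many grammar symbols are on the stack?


Tracking the symbol stack through each action:
  Action 1: shift 'num' : push -> stack = [num] (size 1)
  Action 2: reduce by F -> num : pop 1, push F -> stack = [F] (size 1)
  Action 3: reduce by T -> F : pop 1, push T -> stack = [T] (size 1)
  Action 4: reduce by E -> T : pop 1, push E -> stack = [E] (size 1)
  Action 5: shift '+' : push -> stack = [E, +] (size 2)
Final stack size: 2

2


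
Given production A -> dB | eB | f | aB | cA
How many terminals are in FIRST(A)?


Production: A -> dB | eB | f | aB | cA
Examining each alternative for leading terminals:
  A -> dB : first terminal = 'd'
  A -> eB : first terminal = 'e'
  A -> f : first terminal = 'f'
  A -> aB : first terminal = 'a'
  A -> cA : first terminal = 'c'
FIRST(A) = {a, c, d, e, f}
Count: 5

5


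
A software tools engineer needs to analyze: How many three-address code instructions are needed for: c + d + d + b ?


Expression: c + d + d + b
Generating three-address code (respecting * over +/- precedence):
  Instruction 1: t1 = c + d
  Instruction 2: t2 = t1 + d
  Instruction 3: t3 = t2 + b
Total instructions: 3

3


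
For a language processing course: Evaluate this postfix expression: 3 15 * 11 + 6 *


Processing tokens left to right:
Push 3, Push 15
Pop 3 and 15, compute 3 * 15 = 45, push 45
Push 11
Pop 45 and 11, compute 45 + 11 = 56, push 56
Push 6
Pop 56 and 6, compute 56 * 6 = 336, push 336
Stack result: 336

336
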